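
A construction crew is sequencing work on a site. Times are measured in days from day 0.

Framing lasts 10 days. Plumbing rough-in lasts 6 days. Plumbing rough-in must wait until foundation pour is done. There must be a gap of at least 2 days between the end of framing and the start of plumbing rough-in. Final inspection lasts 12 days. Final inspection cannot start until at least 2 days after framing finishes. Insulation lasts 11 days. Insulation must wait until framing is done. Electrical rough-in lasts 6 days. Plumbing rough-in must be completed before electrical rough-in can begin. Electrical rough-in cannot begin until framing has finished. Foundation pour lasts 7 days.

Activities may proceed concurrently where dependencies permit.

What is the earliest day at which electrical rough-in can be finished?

24

Nothing blocks framing, so it runs from day 0 to day 10.
Foundation pour can start immediately at day 0; it finishes at day 7.
Plumbing rough-in has to wait for foundation pour (finishes day 7); framing (finishes day 10, plus 2-day gap → day 12). The latest of these is day 12, so plumbing rough-in runs day 12 to 12 + 6 = day 18.
Electrical rough-in cannot start until plumbing rough-in (finishes day 18); framing (finishes day 10). The controlling bound is day 18, so electrical rough-in finishes at 18 + 6 = day 24.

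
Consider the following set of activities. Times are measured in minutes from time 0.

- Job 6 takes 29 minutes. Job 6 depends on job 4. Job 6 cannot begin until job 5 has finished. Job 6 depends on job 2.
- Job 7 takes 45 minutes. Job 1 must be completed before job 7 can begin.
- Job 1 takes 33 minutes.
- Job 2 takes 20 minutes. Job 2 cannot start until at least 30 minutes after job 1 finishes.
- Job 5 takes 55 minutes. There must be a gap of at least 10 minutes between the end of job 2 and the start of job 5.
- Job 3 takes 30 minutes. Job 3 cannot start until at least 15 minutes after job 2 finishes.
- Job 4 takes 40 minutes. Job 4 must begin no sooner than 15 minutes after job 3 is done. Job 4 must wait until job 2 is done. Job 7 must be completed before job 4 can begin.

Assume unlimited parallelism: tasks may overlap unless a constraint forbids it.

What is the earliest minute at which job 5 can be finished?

148

Job 1 has no prerequisites, so it starts at minute 0 and finishes at minute 33.
After job 1 (finishes minute 33, plus 30-minute gap → minute 63), job 2 can start at minute 63 and finishes at minute 83.
Job 5 waits on job 2 (finishes minute 83, plus 10-minute gap → minute 93), so it starts at minute 93 and finishes at 93 + 55 = minute 148.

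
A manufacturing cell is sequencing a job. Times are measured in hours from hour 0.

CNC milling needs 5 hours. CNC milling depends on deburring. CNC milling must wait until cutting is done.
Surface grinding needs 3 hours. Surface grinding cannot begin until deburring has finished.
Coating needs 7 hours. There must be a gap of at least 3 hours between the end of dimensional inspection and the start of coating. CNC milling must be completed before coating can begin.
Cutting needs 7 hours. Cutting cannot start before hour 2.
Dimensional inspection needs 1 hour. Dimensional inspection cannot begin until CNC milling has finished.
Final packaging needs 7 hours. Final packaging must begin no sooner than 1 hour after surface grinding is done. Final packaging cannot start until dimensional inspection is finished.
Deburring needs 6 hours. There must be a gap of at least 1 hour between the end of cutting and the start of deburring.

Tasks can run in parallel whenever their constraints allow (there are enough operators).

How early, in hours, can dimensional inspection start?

Cutting cannot begin until its own release at hour 2. It runs from hour 2 to 2 + 7 = hour 9.
Deburring waits on cutting (finishes hour 9, plus 1-hour gap → hour 10), so it starts at hour 10 and finishes at 10 + 6 = hour 16.
CNC milling cannot start until deburring (finishes hour 16); cutting (finishes hour 9). The controlling bound is hour 16, so CNC milling finishes at 16 + 5 = hour 21.
Dimensional inspection waits on CNC milling (finishes hour 21), so the earliest it can start is hour 21.

21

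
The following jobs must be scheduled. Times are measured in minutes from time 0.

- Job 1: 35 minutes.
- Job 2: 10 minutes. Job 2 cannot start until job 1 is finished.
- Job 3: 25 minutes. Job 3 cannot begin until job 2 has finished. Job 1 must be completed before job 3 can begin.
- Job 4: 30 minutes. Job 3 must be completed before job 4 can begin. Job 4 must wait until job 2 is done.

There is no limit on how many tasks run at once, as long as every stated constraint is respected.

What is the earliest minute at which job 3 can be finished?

70

Job 1 has no prerequisites, so it starts at minute 0 and finishes at minute 35.
Job 2 waits on job 1 (finishes minute 35), so it starts at minute 35 and finishes at 35 + 10 = minute 45.
For job 3: job 2 (finishes minute 45); job 1 (finishes minute 35). Taking the maximum gives a start of minute 45, and it finishes at 45 + 25 = minute 70.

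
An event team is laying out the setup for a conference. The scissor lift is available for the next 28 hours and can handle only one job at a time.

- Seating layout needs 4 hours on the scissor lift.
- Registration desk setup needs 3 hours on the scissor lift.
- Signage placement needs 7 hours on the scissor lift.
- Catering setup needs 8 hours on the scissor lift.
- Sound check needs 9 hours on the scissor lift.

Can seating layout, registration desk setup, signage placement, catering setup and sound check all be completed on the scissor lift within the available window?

Running back to back, the jobs need 4 + 3 + 7 + 8 + 9 = 31 hours on the scissor lift.
Since 31 > 28, they cannot all fit.

No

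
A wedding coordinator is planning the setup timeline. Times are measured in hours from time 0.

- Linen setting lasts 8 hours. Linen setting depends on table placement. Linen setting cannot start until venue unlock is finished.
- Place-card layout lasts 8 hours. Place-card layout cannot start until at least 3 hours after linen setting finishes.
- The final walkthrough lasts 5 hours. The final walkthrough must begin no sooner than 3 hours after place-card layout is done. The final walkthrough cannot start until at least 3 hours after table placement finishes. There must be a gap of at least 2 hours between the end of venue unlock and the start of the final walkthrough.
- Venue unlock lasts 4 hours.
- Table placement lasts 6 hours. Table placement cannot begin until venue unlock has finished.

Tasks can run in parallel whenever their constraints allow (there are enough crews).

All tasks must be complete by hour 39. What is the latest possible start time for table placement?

The final walkthrough has no dependents, so it just needs to finish by hour 39. Starting by 39 − 5 = hour 34 achieves that.
Since the final walkthrough (must start by hour 34, minus 3-hour gap → hour 31) depends on it, place-card layout must finish by hour 31. Backing off its 8-hour duration gives a latest start of hour 23.
Linen setting must finish before place-card layout (must start by hour 23, minus 3-hour gap → hour 20). With an 8-hour duration, linen setting must start by 20 − 8 = hour 12.
Table placement must finish in time for linen setting (must start by hour 12); the final walkthrough (must start by hour 34, minus 3-hour gap → hour 31). The tightest is hour 12, so table placement must start by 12 − 6 = hour 6.

6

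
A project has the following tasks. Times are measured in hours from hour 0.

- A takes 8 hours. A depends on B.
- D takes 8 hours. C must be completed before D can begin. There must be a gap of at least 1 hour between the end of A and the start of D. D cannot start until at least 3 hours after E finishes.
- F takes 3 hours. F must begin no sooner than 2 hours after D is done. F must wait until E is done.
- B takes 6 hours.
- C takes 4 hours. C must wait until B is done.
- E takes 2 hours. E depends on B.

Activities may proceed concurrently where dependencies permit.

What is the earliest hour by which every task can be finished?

28

B has no prerequisites, so it starts at hour 0 and finishes at hour 6.
E cannot begin until B (finishes hour 6). It runs from hour 6 to 6 + 2 = hour 8.
C cannot begin until B (finishes hour 6). It runs from hour 6 to 6 + 4 = hour 10.
After B (finishes hour 6), A can start at hour 6 and finishes at hour 14.
D has to wait for C (finishes hour 10); A (finishes hour 14, plus 1-hour gap → hour 15); E (finishes hour 8, plus 3-hour gap → hour 11). The latest of these is hour 15, so D runs hour 15 to 15 + 8 = hour 23.
For F: D (finishes hour 23, plus 2-hour gap → hour 25); E (finishes hour 8). Taking the maximum gives a start of hour 25, and it finishes at 25 + 3 = hour 28.
All tasks are finished once the last one completes. Finish times: A at 14, B at 6, C at 10, D at 23, E at 8, F at 28. The latest is hour 28.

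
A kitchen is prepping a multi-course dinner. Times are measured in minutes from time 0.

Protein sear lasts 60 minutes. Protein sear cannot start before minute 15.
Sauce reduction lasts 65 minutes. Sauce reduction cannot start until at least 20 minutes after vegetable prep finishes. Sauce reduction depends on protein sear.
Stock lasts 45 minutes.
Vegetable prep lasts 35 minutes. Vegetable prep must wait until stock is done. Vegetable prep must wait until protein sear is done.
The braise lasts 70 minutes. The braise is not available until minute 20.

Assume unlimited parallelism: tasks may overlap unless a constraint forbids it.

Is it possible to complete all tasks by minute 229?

Protein sear waits on its own release at minute 15, so it starts at minute 15 and finishes at 15 + 60 = minute 75.
After its own release at minute 20, the braise can start at minute 20 and finishes at minute 90.
Stock has no prerequisites, so it starts at minute 0 and finishes at minute 45.
For vegetable prep: stock (finishes minute 45); protein sear (finishes minute 75). Taking the maximum gives a start of minute 75, and it finishes at 75 + 35 = minute 110.
Sauce reduction has to wait for vegetable prep (finishes minute 110, plus 20-minute gap → minute 130); protein sear (finishes minute 75). The latest of these is minute 130, so sauce reduction runs minute 130 to 130 + 65 = minute 195.
Every task is finished by minute 195, which is no later than the deadline of 229, so the schedule is feasible.

Yes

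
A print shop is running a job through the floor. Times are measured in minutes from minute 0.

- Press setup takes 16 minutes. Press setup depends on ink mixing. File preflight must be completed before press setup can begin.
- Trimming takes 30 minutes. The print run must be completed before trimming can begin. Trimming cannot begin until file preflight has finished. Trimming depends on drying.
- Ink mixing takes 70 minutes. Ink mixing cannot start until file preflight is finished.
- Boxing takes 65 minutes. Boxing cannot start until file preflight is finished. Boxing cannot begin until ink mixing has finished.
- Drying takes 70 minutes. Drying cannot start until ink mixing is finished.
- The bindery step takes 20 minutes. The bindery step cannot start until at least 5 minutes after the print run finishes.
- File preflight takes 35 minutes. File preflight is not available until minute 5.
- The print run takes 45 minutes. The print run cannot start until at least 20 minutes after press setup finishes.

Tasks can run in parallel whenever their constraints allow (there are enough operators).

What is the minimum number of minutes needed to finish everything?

221

After its own release at minute 5, file preflight can start at minute 5 and finishes at minute 40.
After file preflight (finishes minute 40), ink mixing can start at minute 40 and finishes at minute 110.
For boxing: file preflight (finishes minute 40); ink mixing (finishes minute 110). Taking the maximum gives a start of minute 110, and it finishes at 110 + 65 = minute 175.
Drying waits on ink mixing (finishes minute 110), so it starts at minute 110 and finishes at 110 + 70 = minute 180.
Press setup cannot start until ink mixing (finishes minute 110); file preflight (finishes minute 40). The controlling bound is minute 110, so press setup finishes at 110 + 16 = minute 126.
After press setup (finishes minute 126, plus 20-minute gap → minute 146), the print run can start at minute 146 and finishes at minute 191.
The bindery step cannot begin until the print run (finishes minute 191, plus 5-minute gap → minute 196). It runs from minute 196 to 196 + 20 = minute 216.
For trimming: the print run (finishes minute 191); file preflight (finishes minute 40); drying (finishes minute 180). Taking the maximum gives a start of minute 191, and it finishes at 191 + 30 = minute 221.
All tasks are finished once the last one completes. Finish times: File preflight at 40, Ink mixing at 110, Press setup at 126, The print run at 191, Drying at 180, Trimming at 221, The bindery step at 216, Boxing at 175. The latest is minute 221.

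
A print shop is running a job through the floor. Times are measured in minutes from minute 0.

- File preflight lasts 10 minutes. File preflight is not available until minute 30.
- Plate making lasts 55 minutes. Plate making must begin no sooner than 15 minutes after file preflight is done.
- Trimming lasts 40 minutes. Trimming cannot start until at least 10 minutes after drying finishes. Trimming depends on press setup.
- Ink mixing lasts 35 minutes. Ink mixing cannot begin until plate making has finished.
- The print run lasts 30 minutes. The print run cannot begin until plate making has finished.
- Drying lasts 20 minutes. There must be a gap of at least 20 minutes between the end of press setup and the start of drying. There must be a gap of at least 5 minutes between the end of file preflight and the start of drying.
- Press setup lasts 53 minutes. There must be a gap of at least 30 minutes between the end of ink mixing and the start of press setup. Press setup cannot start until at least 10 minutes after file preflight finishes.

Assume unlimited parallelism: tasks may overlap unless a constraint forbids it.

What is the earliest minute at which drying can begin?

File preflight waits on its own release at minute 30, so it starts at minute 30 and finishes at 30 + 10 = minute 40.
Plate making cannot begin until file preflight (finishes minute 40, plus 15-minute gap → minute 55). It runs from minute 55 to 55 + 55 = minute 110.
After plate making (finishes minute 110), ink mixing can start at minute 110 and finishes at minute 145.
For press setup: ink mixing (finishes minute 145, plus 30-minute gap → minute 175); file preflight (finishes minute 40, plus 10-minute gap → minute 50). Taking the maximum gives a start of minute 175, and it finishes at 175 + 53 = minute 228.
Drying waits on press setup (finishes minute 228, plus 20-minute gap → minute 248); file preflight (finishes minute 40, plus 5-minute gap → minute 45). The latest of these is minute 248, which is the earliest drying can start.

248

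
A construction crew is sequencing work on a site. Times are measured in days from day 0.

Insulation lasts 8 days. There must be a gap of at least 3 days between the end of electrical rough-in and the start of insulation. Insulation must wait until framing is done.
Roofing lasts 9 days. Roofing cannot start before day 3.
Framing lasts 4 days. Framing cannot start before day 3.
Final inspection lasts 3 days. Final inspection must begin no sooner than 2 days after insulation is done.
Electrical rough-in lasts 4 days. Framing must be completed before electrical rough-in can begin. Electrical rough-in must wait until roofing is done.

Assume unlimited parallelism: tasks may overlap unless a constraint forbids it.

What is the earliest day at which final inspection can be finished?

Roofing cannot begin until its own release at day 3. It runs from day 3 to 3 + 9 = day 12.
Framing cannot begin until its own release at day 3. It runs from day 3 to 3 + 4 = day 7.
Electrical rough-in has to wait for framing (finishes day 7); roofing (finishes day 12). The latest of these is day 12, so electrical rough-in runs day 12 to 12 + 4 = day 16.
Insulation needs all of electrical rough-in (finishes day 16, plus 3-day gap → day 19); framing (finishes day 7). That puts its earliest start at day 19; it finishes at 19 + 8 = day 27.
Final inspection waits on insulation (finishes day 27, plus 2-day gap → day 29), so it starts at day 29 and finishes at 29 + 3 = day 32.

32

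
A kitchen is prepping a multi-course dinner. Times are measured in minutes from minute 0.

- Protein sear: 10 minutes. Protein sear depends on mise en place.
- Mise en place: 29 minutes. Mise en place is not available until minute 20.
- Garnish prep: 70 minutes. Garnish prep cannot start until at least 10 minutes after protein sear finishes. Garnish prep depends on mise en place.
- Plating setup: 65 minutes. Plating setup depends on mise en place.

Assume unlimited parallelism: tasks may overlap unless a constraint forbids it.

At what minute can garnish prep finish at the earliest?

Mise en place waits on its own release at minute 20, so it starts at minute 20 and finishes at 20 + 29 = minute 49.
After mise en place (finishes minute 49), protein sear can start at minute 49 and finishes at minute 59.
For garnish prep: protein sear (finishes minute 59, plus 10-minute gap → minute 69); mise en place (finishes minute 49). Taking the maximum gives a start of minute 69, and it finishes at 69 + 70 = minute 139.

139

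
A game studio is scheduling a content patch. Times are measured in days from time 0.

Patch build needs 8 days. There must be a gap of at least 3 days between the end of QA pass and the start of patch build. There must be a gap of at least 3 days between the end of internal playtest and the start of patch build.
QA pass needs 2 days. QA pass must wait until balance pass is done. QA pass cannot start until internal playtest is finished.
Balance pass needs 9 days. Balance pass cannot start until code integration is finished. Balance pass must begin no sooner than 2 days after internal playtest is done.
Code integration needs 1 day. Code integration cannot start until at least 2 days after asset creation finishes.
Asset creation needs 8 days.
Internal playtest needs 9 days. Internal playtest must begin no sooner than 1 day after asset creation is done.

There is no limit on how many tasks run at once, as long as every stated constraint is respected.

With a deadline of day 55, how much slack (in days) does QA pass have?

13

Asset creation can start immediately at day 0; it finishes at day 8.
Internal playtest cannot begin until asset creation (finishes day 8, plus 1-day gap → day 9). It runs from day 9 to 9 + 9 = day 18.
After asset creation (finishes day 8, plus 2-day gap → day 10), code integration can start at day 10 and finishes at day 11.
Balance pass has to wait for code integration (finishes day 11); internal playtest (finishes day 18, plus 2-day gap → day 20). The latest of these is day 20, so balance pass runs day 20 to 20 + 9 = day 29.
QA pass has to wait for balance pass (finishes day 29); internal playtest (finishes day 18). The latest of these is day 29, so QA pass runs day 29 to 29 + 2 = day 31.

Working backward from the deadline:
Nothing follows patch build; the deadline of day 55 is its only limit. It must start by 55 − 8 = day 47.
Since patch build (must start by day 47, minus 3-day gap → day 44) depends on it, QA pass must finish by day 44. Backing off its 2-day duration gives a latest start of day 42.
So QA pass can start as early as day 29 and as late as day 42, giving 42 − 29 = 13 days of slack.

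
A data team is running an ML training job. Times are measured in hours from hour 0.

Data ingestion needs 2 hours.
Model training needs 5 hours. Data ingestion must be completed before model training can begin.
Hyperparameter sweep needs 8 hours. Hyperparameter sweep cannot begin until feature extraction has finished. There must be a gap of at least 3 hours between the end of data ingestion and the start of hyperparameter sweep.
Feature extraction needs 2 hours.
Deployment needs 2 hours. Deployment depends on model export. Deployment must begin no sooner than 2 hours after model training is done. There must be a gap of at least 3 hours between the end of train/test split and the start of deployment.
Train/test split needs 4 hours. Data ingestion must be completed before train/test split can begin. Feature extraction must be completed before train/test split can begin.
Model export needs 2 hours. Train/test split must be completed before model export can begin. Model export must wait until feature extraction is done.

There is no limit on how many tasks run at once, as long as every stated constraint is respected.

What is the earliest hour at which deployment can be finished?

11

Nothing blocks feature extraction, so it runs from hour 0 to hour 2.
Data ingestion can start immediately at hour 0; it finishes at hour 2.
After data ingestion (finishes hour 2), model training can start at hour 2 and finishes at hour 7.
Train/test split needs all of data ingestion (finishes hour 2); feature extraction (finishes hour 2). That puts its earliest start at hour 2; it finishes at 2 + 4 = hour 6.
For model export: train/test split (finishes hour 6); feature extraction (finishes hour 2). Taking the maximum gives a start of hour 6, and it finishes at 6 + 2 = hour 8.
Deployment cannot start until model export (finishes hour 8); model training (finishes hour 7, plus 2-hour gap → hour 9); train/test split (finishes hour 6, plus 3-hour gap → hour 9). The controlling bound is hour 9, so deployment finishes at 9 + 2 = hour 11.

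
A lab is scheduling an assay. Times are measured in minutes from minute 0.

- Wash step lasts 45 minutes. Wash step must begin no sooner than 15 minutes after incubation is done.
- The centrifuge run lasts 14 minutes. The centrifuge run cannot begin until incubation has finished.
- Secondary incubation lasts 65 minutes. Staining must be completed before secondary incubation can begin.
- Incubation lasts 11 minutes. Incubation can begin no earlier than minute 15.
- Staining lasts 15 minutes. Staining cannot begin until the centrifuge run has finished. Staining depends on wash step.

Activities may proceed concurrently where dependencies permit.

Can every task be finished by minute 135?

No

Incubation cannot begin until its own release at minute 15. It runs from minute 15 to 15 + 11 = minute 26.
Wash step waits on incubation (finishes minute 26, plus 15-minute gap → minute 41), so it starts at minute 41 and finishes at 41 + 45 = minute 86.
After incubation (finishes minute 26), the centrifuge run can start at minute 26 and finishes at minute 40.
For staining: the centrifuge run (finishes minute 40); wash step (finishes minute 86). Taking the maximum gives a start of minute 86, and it finishes at 86 + 15 = minute 101.
Secondary incubation cannot begin until staining (finishes minute 101). It runs from minute 101 to 101 + 65 = minute 166.
The earliest everything can be done is minute 166, which is after the deadline of 135, so it is not possible.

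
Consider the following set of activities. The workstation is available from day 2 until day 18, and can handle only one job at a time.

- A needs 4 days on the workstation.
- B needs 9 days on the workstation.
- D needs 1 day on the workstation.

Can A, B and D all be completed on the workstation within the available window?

The workstation window is 18 − 2 = 16 days.
Running back to back, the jobs need 4 + 9 + 1 = 14 days on the workstation.
Since 14 ≤ 16, they fit within the window.

Yes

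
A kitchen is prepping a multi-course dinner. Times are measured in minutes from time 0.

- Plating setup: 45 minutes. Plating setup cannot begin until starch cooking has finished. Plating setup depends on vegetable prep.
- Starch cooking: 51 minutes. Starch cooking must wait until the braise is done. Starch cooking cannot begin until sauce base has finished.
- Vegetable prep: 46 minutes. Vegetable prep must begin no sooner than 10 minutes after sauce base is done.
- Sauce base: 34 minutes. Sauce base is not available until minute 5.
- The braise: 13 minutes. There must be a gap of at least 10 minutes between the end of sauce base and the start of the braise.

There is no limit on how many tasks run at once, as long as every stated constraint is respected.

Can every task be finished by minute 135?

No

Sauce base waits on its own release at minute 5, so it starts at minute 5 and finishes at 5 + 34 = minute 39.
Vegetable prep waits on sauce base (finishes minute 39, plus 10-minute gap → minute 49), so it starts at minute 49 and finishes at 49 + 46 = minute 95.
The braise cannot begin until sauce base (finishes minute 39, plus 10-minute gap → minute 49). It runs from minute 49 to 49 + 13 = minute 62.
Starch cooking cannot start until the braise (finishes minute 62); sauce base (finishes minute 39). The controlling bound is minute 62, so starch cooking finishes at 62 + 51 = minute 113.
Plating setup cannot start until starch cooking (finishes minute 113); vegetable prep (finishes minute 95). The controlling bound is minute 113, so plating setup finishes at 113 + 45 = minute 158.
The earliest everything can be done is minute 158, which is after the deadline of 135, so it is not possible.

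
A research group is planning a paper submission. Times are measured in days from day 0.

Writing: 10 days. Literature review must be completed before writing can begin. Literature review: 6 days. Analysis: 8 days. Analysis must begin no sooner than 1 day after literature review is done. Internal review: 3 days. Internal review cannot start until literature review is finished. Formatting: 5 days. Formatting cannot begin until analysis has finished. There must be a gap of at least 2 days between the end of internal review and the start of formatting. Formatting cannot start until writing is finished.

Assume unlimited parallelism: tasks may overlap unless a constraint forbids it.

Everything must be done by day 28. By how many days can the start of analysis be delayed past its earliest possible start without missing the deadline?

8

Literature review has no prerequisites, so it starts at day 0 and finishes at day 6.
Analysis waits on literature review (finishes day 6, plus 1-day gap → day 7), so it starts at day 7 and finishes at 7 + 8 = day 15.

Working backward from the deadline:
To finish by day 28, formatting (duration 5) must start no later than day 23.
Analysis has to be done before formatting (must start by day 23). That means finishing by day 23, i.e. starting by 23 − 8 = day 15.
So analysis can start as early as day 7 and as late as day 15, giving 15 − 7 = 8 days of slack.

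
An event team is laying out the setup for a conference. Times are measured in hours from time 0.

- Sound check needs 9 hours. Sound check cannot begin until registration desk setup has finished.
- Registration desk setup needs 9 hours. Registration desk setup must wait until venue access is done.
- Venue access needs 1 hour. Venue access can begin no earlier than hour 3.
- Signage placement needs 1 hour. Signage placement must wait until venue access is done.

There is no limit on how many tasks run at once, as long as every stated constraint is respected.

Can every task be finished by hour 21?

Venue access cannot begin until its own release at hour 3. It runs from hour 3 to 3 + 1 = hour 4.
After venue access (finishes hour 4), signage placement can start at hour 4 and finishes at hour 5.
After venue access (finishes hour 4), registration desk setup can start at hour 4 and finishes at hour 13.
Sound check cannot begin until registration desk setup (finishes hour 13). It runs from hour 13 to 13 + 9 = hour 22.
The earliest everything can be done is hour 22, which is after the deadline of 21, so it is not possible.

No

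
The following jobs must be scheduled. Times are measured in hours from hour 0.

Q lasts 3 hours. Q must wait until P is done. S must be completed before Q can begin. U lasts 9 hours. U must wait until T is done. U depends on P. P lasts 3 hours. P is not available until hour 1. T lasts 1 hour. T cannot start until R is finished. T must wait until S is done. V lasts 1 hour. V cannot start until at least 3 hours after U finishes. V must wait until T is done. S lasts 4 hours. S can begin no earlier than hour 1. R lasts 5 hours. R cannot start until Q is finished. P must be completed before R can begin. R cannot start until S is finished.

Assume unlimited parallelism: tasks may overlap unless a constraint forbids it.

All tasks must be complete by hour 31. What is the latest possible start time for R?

To finish by hour 31, V (duration 1) must start no later than hour 30.
U feeds into V (must start by hour 30, minus 3-hour gap → hour 27); so U must finish by hour 27 and therefore start by hour 18.
For T: U (must start by hour 18); V (must start by hour 30). The most restrictive is hour 18; with a 1-hour duration, T must start by hour 17.
R must finish before T (must start by hour 17). With a 5-hour duration, R must start by 17 − 5 = hour 12.

12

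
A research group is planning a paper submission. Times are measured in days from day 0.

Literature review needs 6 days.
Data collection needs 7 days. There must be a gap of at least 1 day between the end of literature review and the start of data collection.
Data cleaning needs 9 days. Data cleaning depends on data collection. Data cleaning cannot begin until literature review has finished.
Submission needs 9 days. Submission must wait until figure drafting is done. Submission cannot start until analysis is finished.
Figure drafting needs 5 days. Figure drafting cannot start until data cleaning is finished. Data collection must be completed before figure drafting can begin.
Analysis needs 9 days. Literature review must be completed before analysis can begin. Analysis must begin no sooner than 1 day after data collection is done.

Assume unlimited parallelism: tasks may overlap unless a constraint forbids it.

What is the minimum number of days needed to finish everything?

Nothing blocks literature review, so it runs from day 0 to day 6.
Data collection waits on literature review (finishes day 6, plus 1-day gap → day 7), so it starts at day 7 and finishes at 7 + 7 = day 14.
Analysis cannot start until literature review (finishes day 6); data collection (finishes day 14, plus 1-day gap → day 15). The controlling bound is day 15, so analysis finishes at 15 + 9 = day 24.
For data cleaning: data collection (finishes day 14); literature review (finishes day 6). Taking the maximum gives a start of day 14, and it finishes at 14 + 9 = day 23.
For figure drafting: data cleaning (finishes day 23); data collection (finishes day 14). Taking the maximum gives a start of day 23, and it finishes at 23 + 5 = day 28.
Submission needs all of figure drafting (finishes day 28); analysis (finishes day 24). That puts its earliest start at day 28; it finishes at 28 + 9 = day 37.
All tasks are finished once the last one completes. Finish times: Literature review at 6, Data collection at 14, Data cleaning at 23, Analysis at 24, Figure drafting at 28, Submission at 37. The latest is day 37.

37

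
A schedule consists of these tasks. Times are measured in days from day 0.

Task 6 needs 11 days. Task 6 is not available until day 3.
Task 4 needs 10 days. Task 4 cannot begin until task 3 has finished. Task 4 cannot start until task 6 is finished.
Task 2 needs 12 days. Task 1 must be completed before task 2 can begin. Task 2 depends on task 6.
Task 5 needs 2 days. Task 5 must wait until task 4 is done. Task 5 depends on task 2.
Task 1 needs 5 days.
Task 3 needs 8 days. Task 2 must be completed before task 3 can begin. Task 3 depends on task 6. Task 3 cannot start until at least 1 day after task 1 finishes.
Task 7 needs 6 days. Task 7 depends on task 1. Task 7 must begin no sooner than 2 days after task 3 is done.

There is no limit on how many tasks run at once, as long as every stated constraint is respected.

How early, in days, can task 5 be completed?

Task 6 waits on its own release at day 3, so it starts at day 3 and finishes at 3 + 11 = day 14.
Task 1 has no prerequisites, so it starts at day 0 and finishes at day 5.
Task 2 cannot start until task 1 (finishes day 5); task 6 (finishes day 14). The controlling bound is day 14, so task 2 finishes at 14 + 12 = day 26.
Task 3 needs all of task 2 (finishes day 26); task 6 (finishes day 14); task 1 (finishes day 5, plus 1-day gap → day 6). That puts its earliest start at day 26; it finishes at 26 + 8 = day 34.
For task 4: task 3 (finishes day 34); task 6 (finishes day 14). Taking the maximum gives a start of day 34, and it finishes at 34 + 10 = day 44.
Task 5 cannot start until task 4 (finishes day 44); task 2 (finishes day 26). The controlling bound is day 44, so task 5 finishes at 44 + 2 = day 46.

46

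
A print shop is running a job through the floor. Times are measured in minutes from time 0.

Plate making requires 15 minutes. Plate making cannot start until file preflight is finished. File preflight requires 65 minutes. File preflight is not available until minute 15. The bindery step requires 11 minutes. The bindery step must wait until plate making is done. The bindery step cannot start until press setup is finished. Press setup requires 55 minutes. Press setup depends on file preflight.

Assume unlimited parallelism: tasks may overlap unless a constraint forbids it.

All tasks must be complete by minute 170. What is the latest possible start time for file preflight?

39

Nothing follows the bindery step; the deadline of minute 170 is its only limit. It must start by 170 − 11 = minute 159.
Plate making must finish before the bindery step (must start by minute 159). With a 15-minute duration, plate making must start by 159 − 15 = minute 144.
Press setup feeds into the bindery step (must start by minute 159); so press setup must finish by minute 159 and therefore start by minute 104.
File preflight has several dependents: plate making (must start by minute 144); press setup (must start by minute 104). The earliest of those limits is minute 104, so file preflight must start by 104 − 65 = minute 39.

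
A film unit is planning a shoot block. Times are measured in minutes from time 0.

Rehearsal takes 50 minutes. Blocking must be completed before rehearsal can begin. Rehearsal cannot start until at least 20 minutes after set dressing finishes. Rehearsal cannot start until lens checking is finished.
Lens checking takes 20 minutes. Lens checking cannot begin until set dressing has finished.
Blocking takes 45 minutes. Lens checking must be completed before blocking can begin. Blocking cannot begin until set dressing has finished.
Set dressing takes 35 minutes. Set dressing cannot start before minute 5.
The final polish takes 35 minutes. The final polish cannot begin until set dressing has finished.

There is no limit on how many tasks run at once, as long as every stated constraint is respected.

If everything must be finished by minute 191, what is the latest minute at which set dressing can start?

Nothing follows rehearsal; the deadline of minute 191 is its only limit. It must start by 191 − 50 = minute 141.
Blocking has to be done before rehearsal (must start by minute 141). That means finishing by minute 141, i.e. starting by 141 − 45 = minute 96.
Lens checking must finish in time for blocking (must start by minute 96); rehearsal (must start by minute 141). The tightest is minute 96, so lens checking must start by 96 − 20 = minute 76.
The final polish must finish by minute 191; it takes 35 minutes, so it must start by 191 − 35 = minute 156.
Set dressing feeds lens checking (must start by minute 76); blocking (must start by minute 96); rehearsal (must start by minute 141, minus 20-minute gap → minute 121); the final polish (must start by minute 156). Taking the minimum, set dressing must finish by minute 76 and start by 76 − 35 = minute 41.

41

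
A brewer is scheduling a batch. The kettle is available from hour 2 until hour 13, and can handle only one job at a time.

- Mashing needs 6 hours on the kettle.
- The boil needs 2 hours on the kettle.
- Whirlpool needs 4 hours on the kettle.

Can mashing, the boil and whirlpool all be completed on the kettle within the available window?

The kettle window is 13 − 2 = 11 hours.
Running back to back, the jobs need 6 + 2 + 4 = 12 hours on the kettle.
Since 12 > 11, they cannot all fit.

No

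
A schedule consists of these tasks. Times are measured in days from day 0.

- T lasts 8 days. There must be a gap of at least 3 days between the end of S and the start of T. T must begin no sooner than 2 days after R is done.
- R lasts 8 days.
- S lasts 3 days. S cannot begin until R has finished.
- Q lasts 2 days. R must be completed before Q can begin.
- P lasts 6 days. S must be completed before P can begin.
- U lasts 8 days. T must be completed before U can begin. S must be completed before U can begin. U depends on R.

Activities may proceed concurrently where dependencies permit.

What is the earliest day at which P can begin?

11

R has no prerequisites, so it starts at day 0 and finishes at day 8.
S waits on R (finishes day 8), so it starts at day 8 and finishes at 8 + 3 = day 11.
P waits on S (finishes day 11), so the earliest it can start is day 11.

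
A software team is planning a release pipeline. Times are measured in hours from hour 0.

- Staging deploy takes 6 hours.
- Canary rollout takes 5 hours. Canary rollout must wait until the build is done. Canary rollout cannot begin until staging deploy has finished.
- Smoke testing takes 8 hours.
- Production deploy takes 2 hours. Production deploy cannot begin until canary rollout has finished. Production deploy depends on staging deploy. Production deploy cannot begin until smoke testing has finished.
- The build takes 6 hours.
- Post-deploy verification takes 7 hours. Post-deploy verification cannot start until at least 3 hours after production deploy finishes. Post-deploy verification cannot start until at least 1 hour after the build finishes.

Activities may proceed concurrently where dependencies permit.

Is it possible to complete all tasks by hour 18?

Smoke testing has no prerequisites, so it starts at hour 0 and finishes at hour 8.
Nothing blocks staging deploy, so it runs from hour 0 to hour 6.
The build can start immediately at hour 0; it finishes at hour 6.
Canary rollout has to wait for the build (finishes hour 6); staging deploy (finishes hour 6). The latest of these is hour 6, so canary rollout runs hour 6 to 6 + 5 = hour 11.
Production deploy needs all of canary rollout (finishes hour 11); staging deploy (finishes hour 6); smoke testing (finishes hour 8). That puts its earliest start at hour 11; it finishes at 11 + 2 = hour 13.
Post-deploy verification has to wait for production deploy (finishes hour 13, plus 3-hour gap → hour 16); the build (finishes hour 6, plus 1-hour gap → hour 7). The latest of these is hour 16, so post-deploy verification runs hour 16 to 16 + 7 = hour 23.
The earliest everything can be done is hour 23, which is after the deadline of 18, so it is not possible.

No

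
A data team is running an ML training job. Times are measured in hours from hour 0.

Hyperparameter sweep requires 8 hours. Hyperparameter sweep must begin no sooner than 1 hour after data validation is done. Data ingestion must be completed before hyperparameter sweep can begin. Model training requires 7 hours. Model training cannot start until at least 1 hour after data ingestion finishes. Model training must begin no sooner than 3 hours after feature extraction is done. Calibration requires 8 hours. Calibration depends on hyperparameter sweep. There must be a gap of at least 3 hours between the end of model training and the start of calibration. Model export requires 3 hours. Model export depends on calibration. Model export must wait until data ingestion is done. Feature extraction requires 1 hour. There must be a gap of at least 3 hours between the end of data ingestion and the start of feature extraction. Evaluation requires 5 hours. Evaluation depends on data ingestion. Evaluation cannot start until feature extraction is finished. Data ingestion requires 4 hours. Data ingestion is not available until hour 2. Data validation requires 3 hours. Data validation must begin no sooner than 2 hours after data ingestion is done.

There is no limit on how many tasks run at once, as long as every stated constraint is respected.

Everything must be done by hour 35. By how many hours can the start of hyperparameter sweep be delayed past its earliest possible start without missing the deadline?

4

Data ingestion cannot begin until its own release at hour 2. It runs from hour 2 to 2 + 4 = hour 6.
Data validation waits on data ingestion (finishes hour 6, plus 2-hour gap → hour 8), so it starts at hour 8 and finishes at 8 + 3 = hour 11.
Hyperparameter sweep needs all of data validation (finishes hour 11, plus 1-hour gap → hour 12); data ingestion (finishes hour 6). That puts its earliest start at hour 12; it finishes at 12 + 8 = hour 20.

Working backward from the deadline:
Nothing follows model export; the deadline of hour 35 is its only limit. It must start by 35 − 3 = hour 32.
Calibration feeds into model export (must start by hour 32); so calibration must finish by hour 32 and therefore start by hour 24.
Hyperparameter sweep has to be done before calibration (must start by hour 24). That means finishing by hour 24, i.e. starting by 24 − 8 = hour 16.
So hyperparameter sweep can start as early as hour 12 and as late as hour 16, giving 16 − 12 = 4 hours of slack.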